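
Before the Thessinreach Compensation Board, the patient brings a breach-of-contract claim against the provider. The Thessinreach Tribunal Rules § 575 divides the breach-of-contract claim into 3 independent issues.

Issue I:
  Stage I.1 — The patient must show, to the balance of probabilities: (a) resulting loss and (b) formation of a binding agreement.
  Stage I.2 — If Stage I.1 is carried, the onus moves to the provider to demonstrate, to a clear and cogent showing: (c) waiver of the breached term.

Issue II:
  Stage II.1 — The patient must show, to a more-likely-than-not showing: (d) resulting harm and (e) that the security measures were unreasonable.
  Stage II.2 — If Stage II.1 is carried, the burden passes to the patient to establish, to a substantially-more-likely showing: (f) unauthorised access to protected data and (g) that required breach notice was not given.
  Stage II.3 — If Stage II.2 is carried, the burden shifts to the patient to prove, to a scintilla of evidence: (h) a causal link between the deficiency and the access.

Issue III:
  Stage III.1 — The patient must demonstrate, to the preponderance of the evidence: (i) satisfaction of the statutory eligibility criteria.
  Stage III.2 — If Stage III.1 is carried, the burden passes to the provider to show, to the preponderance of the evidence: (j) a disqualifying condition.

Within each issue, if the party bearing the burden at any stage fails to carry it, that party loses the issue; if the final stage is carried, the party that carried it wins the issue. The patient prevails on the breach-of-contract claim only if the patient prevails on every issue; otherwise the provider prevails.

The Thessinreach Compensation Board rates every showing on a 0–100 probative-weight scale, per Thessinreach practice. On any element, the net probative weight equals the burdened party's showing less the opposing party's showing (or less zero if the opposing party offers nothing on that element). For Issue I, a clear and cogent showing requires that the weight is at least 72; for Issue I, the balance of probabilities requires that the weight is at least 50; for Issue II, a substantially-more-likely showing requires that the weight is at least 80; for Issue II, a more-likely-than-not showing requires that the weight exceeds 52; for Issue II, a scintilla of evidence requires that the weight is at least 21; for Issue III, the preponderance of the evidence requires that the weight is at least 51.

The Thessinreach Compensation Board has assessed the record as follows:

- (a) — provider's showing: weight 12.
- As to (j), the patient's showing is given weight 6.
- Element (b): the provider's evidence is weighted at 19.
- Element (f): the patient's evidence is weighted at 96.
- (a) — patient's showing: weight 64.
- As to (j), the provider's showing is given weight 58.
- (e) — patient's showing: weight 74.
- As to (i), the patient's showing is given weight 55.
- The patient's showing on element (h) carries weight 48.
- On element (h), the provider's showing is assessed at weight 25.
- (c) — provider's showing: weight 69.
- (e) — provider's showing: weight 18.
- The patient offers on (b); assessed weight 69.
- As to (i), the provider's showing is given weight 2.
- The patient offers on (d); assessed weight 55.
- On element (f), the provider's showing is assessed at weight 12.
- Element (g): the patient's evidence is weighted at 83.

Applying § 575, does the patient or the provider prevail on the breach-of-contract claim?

provider

— Issue I —
Stage I.1 (patient, the balance of probabilities, weight is at least 50): (a) net 64−12=52 ≥ 50 — meets; (b) net 69−19=50 ≥ 50 — meets.
  Stage I.1 is satisfied; the onus moves to the provider.
Stage I.2 (provider, a clear and cogent showing, weight is at least 72): (c) 69 < 72 — fails.
  The provider does not carry Stage I.2.
The patient prevails on this issue.
— Issue II —
Stage II.1 (patient, a more-likely-than-not showing, weight exceeds 52): (d) 55 > 52 — meets; (e) net 74−18=56 > 52 — meets.
  Stage II.1 carried; the burden remains with the patient.
Stage II.2 (patient, a substantially-more-likely showing, weight is at least 80): (f) net 96−12=84 ≥ 80 — meets; (g) 83 ≥ 80 — meets.
  Stage II.2 carried; the burden remains with the patient.
Stage II.3 (patient, a scintilla of evidence, weight is at least 21): (h) net 48−25=23 ≥ 21 — meets.
  All elements met at the final stage.
All stages carried — the patient prevails on this issue.
— Issue III —
Stage III.1 (patient, the preponderance of the evidence, weight is at least 51): (i) net 55−2=53 ≥ 51 — meets.
  The patient carries Stage III.1; the provider now bears the burden.
Stage III.2 (provider, the preponderance of the evidence, weight is at least 51): (j) net 58−6=52 ≥ 51 — meets.
  All elements met at the final stage.
All stages carried — the provider prevails on this issue.
Per-issue: Issue I → patient; Issue II → patient; Issue III → provider. The patient must prevail on every issue; overall, the provider prevails.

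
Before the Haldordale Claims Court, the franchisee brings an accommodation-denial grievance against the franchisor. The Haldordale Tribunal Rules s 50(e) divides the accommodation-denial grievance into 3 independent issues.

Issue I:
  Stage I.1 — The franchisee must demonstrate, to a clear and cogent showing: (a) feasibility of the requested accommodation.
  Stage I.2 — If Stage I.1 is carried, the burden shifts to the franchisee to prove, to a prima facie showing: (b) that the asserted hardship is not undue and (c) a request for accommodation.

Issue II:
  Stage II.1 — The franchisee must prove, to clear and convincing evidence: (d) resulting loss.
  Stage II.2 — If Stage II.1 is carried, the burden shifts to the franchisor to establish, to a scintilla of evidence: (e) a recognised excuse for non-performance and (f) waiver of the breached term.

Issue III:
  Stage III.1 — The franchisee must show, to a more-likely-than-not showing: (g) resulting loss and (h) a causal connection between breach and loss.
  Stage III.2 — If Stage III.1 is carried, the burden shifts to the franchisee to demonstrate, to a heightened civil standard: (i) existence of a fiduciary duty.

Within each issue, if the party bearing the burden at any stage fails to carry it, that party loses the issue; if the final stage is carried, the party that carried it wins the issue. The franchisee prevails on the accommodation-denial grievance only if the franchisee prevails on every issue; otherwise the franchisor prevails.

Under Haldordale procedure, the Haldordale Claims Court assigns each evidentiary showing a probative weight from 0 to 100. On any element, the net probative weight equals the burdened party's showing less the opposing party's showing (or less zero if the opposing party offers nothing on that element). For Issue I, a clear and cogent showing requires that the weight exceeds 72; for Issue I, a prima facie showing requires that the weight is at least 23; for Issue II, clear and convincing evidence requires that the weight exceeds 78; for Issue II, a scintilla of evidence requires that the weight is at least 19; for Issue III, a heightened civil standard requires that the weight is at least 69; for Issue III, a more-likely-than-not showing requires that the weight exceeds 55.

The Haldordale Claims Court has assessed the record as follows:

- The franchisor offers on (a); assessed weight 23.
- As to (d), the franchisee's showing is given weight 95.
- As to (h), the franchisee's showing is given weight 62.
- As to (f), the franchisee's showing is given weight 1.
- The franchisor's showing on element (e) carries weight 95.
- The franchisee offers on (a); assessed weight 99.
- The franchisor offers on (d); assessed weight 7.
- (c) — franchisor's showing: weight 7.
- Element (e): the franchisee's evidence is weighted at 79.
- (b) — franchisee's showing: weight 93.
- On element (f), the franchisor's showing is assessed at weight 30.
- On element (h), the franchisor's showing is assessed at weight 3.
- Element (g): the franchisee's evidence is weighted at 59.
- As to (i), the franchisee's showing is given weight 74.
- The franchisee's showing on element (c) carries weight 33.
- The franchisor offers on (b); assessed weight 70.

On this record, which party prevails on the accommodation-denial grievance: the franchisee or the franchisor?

— Issue I —
Stage I.1 — burden on franchisee; standard: a clear and cogent showing (weight exceeds 72).
    (a): 99 − 23 = 76 > 72 [met]
  Stage I.1 is satisfied; the franchisee continues to bear the burden.
Stage I.2 — burden on franchisee; standard: a prima facie showing (weight is at least 23).
    (b): 93 − 70 = 23 ≥ 23 [met]
    (c): 33 − 7 = 26 ≥ 23 [met]
  All elements met at the final stage.
Every stage carried; the franchisee prevails on this issue.
— Issue II —
At Stage II.1 the franchisee must meet clear and convincing evidence (weight exceeds 78): on (d) the weight is 95 less the opposing 7 gives net 88, which does exceed 78, so (d) meets the standard.
  The franchisee carries Stage II.1; the franchisor now bears the burden.
At Stage II.2 the franchisor must meet a scintilla of evidence (weight is at least 19): on (e) the weight is 95 less the opposing 79 gives net 16, < 19, so (e) does not meet the standard; on (f) the weight is 30 less the opposing 1 gives net 29, which does reach 19, so (f) meets the standard.
  Stage II.2 not carried; the franchisor fails its burden.
So the franchisee prevails on this issue.
— Issue III —
At Stage III.1 the franchisee must meet a more-likely-than-not showing (weight exceeds 55): on (g) the weight is 59, > 55, so (g) meets the standard; on (h) the weight is 62 less the opposing 3 gives net 59, > 55, so (h) meets the standard.
  Stage III.1 is satisfied; the franchisee continues to bear the burden.
At Stage III.2 the franchisee must meet a heightened civil standard (weight is at least 69): on (i) the weight is 74, ≥ 69, so (i) meets the standard.
  All elements met at the final stage.
With every stage satisfied, the franchisee prevails on this issue.
Per-issue: Issue I → franchisee; Issue II → franchisee; Issue III → franchisee. The franchisee must prevail on every issue; overall, the franchisee prevails.

franchisee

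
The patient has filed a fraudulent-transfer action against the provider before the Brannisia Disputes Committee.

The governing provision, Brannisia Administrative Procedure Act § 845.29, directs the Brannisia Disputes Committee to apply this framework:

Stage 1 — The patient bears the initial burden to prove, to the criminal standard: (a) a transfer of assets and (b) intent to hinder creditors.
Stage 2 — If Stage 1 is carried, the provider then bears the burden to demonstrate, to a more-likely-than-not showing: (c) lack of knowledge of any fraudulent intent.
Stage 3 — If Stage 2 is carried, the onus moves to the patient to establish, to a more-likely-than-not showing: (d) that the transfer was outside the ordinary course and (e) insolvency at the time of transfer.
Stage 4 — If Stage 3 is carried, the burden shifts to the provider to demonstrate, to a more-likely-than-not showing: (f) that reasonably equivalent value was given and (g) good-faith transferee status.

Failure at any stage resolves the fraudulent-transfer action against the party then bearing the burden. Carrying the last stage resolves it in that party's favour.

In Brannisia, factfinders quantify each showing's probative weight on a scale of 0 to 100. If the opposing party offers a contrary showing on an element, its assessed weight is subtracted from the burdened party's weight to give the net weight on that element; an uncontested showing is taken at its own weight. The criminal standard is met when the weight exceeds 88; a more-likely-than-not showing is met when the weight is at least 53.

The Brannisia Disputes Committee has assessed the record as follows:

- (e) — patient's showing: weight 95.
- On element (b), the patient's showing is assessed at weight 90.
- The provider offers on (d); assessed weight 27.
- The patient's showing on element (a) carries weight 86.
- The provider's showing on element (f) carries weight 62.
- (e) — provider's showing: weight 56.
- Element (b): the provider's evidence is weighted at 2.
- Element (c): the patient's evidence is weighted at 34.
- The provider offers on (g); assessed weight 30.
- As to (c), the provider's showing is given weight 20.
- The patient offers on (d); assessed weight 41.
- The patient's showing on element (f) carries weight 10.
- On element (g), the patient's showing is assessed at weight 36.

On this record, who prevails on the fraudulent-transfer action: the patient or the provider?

Stage 1 — burden on patient; standard: the criminal standard (weight exceeds 88).
    (a): 86 ≤ 88 [not met]
    (b): 90 − 2 = 88 ≤ 88 [not met]
  The patient does not carry Stage 1.
The provider prevails.

provider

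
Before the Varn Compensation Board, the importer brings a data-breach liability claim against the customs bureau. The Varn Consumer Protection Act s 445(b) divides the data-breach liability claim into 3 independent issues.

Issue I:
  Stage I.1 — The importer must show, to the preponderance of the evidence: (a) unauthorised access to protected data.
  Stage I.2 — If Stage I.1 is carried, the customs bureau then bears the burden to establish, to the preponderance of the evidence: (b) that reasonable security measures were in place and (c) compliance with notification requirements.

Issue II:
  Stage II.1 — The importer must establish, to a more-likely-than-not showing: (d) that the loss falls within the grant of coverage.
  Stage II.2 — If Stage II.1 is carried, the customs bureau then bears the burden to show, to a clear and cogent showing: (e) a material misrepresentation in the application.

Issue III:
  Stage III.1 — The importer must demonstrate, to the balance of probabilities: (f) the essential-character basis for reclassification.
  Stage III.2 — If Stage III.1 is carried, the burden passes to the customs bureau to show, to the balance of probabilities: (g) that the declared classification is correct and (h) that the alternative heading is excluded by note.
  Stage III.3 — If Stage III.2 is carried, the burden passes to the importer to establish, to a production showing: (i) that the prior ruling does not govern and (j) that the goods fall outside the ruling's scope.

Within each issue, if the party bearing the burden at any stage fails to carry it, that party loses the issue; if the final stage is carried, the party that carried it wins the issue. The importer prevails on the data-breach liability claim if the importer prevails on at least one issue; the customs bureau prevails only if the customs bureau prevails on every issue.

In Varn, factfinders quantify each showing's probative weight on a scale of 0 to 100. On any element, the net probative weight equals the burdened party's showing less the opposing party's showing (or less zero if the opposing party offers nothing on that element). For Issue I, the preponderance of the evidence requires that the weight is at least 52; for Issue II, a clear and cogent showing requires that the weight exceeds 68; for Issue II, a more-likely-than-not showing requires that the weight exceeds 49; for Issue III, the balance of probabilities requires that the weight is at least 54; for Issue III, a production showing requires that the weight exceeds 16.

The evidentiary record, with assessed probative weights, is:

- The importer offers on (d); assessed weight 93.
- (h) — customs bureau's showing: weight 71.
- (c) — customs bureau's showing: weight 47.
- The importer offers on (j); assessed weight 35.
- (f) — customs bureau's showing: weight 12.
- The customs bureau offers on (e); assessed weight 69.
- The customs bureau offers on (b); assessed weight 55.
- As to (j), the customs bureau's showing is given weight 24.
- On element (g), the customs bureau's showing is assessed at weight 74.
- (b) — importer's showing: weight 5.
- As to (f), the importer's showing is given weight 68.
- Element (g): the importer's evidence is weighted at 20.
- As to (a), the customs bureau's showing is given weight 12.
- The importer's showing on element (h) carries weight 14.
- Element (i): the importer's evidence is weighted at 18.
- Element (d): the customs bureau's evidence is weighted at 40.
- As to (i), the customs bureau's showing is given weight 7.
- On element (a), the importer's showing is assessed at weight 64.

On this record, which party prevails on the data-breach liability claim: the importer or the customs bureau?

importer

— Issue I —
Stage I.1 (importer, the preponderance of the evidence, weight is at least 52): (a) net 64−12=52 ≥ 52 — meets.
  Stage I.1 carried; the burden shifts to the customs bureau.
Stage I.2 (customs bureau, the preponderance of the evidence, weight is at least 52): (b) net 55−5=50 < 52 — fails; (c) 47 < 52 — fails.
  Not every element is met, so the customs bureau fails to carry Stage I.2.
The analysis ends at Stage I.2; the importer prevails on this issue.
— Issue II —
Stage II.1 — burden on importer; standard: a more-likely-than-not showing (weight exceeds 49).
    (d): 93 − 40 = 53 > 49 [met]
  All elements met. The burden passes to the customs bureau.
Stage II.2 — burden on customs bureau; standard: a clear and cogent showing (weight exceeds 68).
    (e): 69 > 68 [met]
  Stage II.2 carried; the final stage is satisfied.
Every stage carried; the customs bureau prevails on this issue.
— Issue III —
Stage III.1 — burden on importer; standard: the balance of probabilities (weight is at least 54).
    (f): 68 − 12 = 56 ≥ 54 [met]
  All elements met. The burden passes to the customs bureau.
Stage III.2 — burden on customs bureau; standard: the balance of probabilities (weight is at least 54).
    (g): 74 − 20 = 54 ≥ 54 [met]
    (h): 71 − 14 = 57 ≥ 54 [met]
  The customs bureau carries Stage III.2; the importer now bears the burden.
Stage III.3 — burden on importer; standard: a production showing (weight exceeds 16).
    (i): 18 − 7 = 11 ≤ 16 [not met]
    (j): 35 − 24 = 11 ≤ 16 [not met]
  Stage III.3 not carried; the importer fails its burden.
The analysis ends at Stage III.3; the customs bureau prevails on this issue.
Per-issue: Issue I → importer; Issue II → customs bureau; Issue III → customs bureau. The importer must prevail on at least one issue; overall, the importer prevails.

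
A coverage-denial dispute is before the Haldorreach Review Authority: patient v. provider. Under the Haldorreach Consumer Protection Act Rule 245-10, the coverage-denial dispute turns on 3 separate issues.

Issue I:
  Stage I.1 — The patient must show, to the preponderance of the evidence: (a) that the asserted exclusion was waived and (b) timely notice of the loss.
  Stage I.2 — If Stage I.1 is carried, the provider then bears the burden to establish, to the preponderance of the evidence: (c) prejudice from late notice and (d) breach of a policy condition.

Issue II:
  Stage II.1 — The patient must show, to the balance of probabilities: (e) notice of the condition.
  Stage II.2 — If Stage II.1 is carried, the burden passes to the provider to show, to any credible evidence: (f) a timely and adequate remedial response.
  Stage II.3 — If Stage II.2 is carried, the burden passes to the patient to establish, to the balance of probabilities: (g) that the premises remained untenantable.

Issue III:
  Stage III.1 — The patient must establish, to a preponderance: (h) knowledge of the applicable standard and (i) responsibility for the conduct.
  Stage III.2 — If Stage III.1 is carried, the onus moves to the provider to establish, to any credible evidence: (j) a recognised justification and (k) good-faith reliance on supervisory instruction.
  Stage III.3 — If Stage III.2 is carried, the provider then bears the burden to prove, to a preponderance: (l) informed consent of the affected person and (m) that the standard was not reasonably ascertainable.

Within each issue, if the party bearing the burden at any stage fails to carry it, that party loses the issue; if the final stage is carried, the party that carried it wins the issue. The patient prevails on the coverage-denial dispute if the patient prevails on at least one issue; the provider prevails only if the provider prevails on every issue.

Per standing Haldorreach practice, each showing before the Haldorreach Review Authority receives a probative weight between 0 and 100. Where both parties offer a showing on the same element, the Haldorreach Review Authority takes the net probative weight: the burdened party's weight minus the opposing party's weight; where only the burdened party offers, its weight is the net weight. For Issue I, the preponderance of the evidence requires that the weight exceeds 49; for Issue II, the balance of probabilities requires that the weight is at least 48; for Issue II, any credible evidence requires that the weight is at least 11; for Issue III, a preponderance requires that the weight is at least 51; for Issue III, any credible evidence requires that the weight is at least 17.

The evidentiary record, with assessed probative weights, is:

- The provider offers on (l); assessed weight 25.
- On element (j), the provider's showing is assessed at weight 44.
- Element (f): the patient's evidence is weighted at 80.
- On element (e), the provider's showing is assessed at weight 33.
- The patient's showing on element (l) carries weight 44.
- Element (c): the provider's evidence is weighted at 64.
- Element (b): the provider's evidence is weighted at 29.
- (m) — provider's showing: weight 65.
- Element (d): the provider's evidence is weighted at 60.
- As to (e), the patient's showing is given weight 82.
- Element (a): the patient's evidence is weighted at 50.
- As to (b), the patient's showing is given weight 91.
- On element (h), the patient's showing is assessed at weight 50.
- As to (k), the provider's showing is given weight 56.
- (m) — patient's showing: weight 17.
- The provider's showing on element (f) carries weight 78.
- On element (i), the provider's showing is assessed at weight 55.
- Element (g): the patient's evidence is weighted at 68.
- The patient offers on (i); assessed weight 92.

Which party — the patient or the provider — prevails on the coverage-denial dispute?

— Issue I —
Stage I.1 — burden on patient; standard: the preponderance of the evidence (weight exceeds 49).
    (a): 50 > 49 [met]
    (b): 91 − 29 = 62 > 49 [met]
  Stage I.1 carried; the burden shifts to the provider.
Stage I.2 — burden on provider; standard: the preponderance of the evidence (weight exceeds 49).
    (c): 64 > 49 [met]
    (d): 60 > 49 [met]
  All elements met at the final stage.
All stages carried — the provider prevails on this issue.
— Issue II —
Stage II.1 — burden on patient; standard: the balance of probabilities (weight is at least 48).
    (e): 82 − 33 = 49 ≥ 48 [met]
  All elements met. The burden passes to the provider.
Stage II.2 — burden on provider; standard: any credible evidence (weight is at least 11).
    (f): 78 − 80 = -2 < 11 [not met]
  The provider does not carry Stage II.2.
The patient prevails on this issue.
— Issue III —
At Stage III.1 the patient must meet a preponderance (weight is at least 51): on (h) the weight is 50, < 51, so (h) does not meet the standard; on (i) the weight is 92 less the opposing 55 gives net 37, < 51, so (i) does not meet the standard.
  The patient does not carry Stage III.1.
The analysis ends at Stage III.1; the provider prevails on this issue.
Per-issue: Issue I → provider; Issue II → patient; Issue III → provider. The patient must prevail on at least one issue; overall, the patient prevails.

patient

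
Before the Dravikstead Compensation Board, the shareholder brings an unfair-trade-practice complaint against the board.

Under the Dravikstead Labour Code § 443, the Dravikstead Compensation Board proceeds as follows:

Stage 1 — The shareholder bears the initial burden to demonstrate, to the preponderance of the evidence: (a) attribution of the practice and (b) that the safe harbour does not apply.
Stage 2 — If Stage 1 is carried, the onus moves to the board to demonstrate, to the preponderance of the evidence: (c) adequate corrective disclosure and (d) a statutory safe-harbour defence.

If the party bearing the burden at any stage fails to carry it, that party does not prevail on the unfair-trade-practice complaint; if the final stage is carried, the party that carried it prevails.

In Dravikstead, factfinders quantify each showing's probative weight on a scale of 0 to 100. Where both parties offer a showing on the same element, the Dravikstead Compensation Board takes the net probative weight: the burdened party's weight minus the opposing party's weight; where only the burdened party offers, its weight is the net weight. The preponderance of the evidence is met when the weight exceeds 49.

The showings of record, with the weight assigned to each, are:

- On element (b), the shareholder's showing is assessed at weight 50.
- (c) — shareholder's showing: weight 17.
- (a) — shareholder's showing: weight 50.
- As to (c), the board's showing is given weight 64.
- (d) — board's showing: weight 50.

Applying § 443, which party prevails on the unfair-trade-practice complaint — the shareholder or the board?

At Stage 1 the shareholder must meet the preponderance of the evidence (weight exceeds 49): on (a) the weight is 50, > 49, so (a) meets the standard; on (b) the weight is 50, which does exceed 49, so (b) meets the standard.
  All elements met. The burden passes to the board.
At Stage 2 the board must meet the preponderance of the evidence (weight exceeds 49): on (c) the weight is 64 less the opposing 17 gives net 47, ≤ 49, so (c) does not meet the standard; on (d) the weight is 50, > 49, so (d) meets the standard.
  Not every element is met, so the board fails to carry Stage 2.
The shareholder prevails.

shareholder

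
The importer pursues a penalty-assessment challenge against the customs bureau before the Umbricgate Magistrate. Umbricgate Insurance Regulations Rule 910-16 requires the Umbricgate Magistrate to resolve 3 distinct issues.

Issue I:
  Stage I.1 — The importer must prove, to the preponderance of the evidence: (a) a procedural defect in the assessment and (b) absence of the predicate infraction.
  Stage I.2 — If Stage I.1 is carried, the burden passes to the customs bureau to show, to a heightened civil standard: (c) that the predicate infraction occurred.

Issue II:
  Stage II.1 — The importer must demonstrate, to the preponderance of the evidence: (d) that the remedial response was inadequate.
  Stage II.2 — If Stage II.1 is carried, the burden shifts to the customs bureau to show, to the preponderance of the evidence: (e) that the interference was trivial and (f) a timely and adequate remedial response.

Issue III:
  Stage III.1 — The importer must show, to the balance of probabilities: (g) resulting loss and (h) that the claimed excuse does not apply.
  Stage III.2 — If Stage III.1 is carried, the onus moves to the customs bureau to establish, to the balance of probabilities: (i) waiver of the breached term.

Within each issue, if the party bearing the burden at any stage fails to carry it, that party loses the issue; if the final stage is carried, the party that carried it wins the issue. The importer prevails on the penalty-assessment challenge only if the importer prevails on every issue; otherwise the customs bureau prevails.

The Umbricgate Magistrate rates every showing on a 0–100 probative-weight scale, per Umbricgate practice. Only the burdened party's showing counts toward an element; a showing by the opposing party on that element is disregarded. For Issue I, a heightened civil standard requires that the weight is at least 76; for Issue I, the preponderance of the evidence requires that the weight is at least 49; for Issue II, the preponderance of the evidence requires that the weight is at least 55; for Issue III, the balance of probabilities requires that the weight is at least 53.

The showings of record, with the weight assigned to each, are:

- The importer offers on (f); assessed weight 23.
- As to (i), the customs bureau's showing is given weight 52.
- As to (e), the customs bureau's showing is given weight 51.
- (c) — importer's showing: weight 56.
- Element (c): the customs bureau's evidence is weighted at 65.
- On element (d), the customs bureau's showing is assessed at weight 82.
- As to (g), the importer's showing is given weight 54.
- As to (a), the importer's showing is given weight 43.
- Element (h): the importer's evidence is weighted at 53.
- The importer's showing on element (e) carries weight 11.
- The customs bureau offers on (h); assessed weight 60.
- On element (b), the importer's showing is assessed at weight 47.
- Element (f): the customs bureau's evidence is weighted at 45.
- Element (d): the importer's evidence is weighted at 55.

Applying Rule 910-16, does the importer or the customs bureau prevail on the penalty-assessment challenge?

customs bureau

— Issue I —
At Stage I.1 the importer must meet the preponderance of the evidence (weight is at least 49): on (a) the weight is 43, < 49, so (a) does not meet the standard; on (b) the weight is 47, which does not reach 49, so (b) does not meet the standard.
  Not every element is met, so the importer fails to carry Stage I.1.
The customs bureau prevails on this issue.
— Issue II —
At Stage II.1 the importer must meet the preponderance of the evidence (weight is at least 55): on (d) the weight is 55 (the customs bureau's 82 is given no effect), which does reach 55, so (d) meets the standard.
  Stage II.1 carried; the burden shifts to the customs bureau.
At Stage II.2 the customs bureau must meet the preponderance of the evidence (weight is at least 55): on (e) the weight is 51 (the importer's 11 is given no effect), which does not reach 55, so (e) does not meet the standard; on (f) the weight is 45 (the importer's 23 is given no effect), < 55, so (f) does not meet the standard.
  The customs bureau does not carry Stage II.2.
The analysis ends at Stage II.2; the importer prevails on this issue.
— Issue III —
At Stage III.1 the importer must meet the balance of probabilities (weight is at least 53): on (g) the weight is 54, which does reach 53, so (g) meets the standard; on (h) the weight is 53 (the customs bureau's 60 is given no effect), which does reach 53, so (h) meets the standard.
  Stage III.1 carried; the burden shifts to the customs bureau.
At Stage III.2 the customs bureau must meet the balance of probabilities (weight is at least 53): on (i) the weight is 52, < 53, so (i) does not meet the standard.
  Stage III.2 not carried; the customs bureau fails its burden.
The analysis ends at Stage III.2; the importer prevails on this issue.
Per-issue: Issue I → customs bureau; Issue II → importer; Issue III → importer. The importer must prevail on every issue; overall, the customs bureau prevails.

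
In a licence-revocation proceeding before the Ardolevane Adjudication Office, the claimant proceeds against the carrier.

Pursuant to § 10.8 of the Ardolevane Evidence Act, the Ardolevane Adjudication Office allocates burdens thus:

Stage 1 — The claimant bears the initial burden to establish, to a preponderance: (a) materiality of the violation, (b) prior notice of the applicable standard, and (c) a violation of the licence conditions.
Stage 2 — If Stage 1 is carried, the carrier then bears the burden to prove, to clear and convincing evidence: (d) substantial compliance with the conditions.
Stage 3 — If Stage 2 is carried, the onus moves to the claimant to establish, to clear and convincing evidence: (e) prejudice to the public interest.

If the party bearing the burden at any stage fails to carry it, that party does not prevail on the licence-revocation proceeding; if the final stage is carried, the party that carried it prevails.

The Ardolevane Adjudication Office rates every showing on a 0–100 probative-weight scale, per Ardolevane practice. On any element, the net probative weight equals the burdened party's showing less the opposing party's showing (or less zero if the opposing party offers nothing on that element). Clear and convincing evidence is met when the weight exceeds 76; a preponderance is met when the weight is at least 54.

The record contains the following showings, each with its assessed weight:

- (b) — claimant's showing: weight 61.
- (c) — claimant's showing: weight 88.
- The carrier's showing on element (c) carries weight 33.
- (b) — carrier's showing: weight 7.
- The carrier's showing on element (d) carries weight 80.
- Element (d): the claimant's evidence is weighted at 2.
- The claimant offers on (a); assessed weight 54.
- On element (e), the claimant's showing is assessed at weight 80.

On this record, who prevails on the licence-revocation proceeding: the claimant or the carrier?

claimant

Stage 1 — burden on claimant; standard: a preponderance (weight is at least 54).
    (a): 54 ≥ 54 [met]
    (b): 61 − 7 = 54 ≥ 54 [met]
    (c): 88 − 33 = 55 ≥ 54 [met]
  The claimant carries Stage 1; the carrier now bears the burden.
Stage 2 — burden on carrier; standard: clear and convincing evidence (weight exceeds 76).
    (d): 80 − 2 = 78 > 76 [met]
  Stage 2 carried; the burden shifts to the claimant.
Stage 3 — burden on claimant; standard: clear and convincing evidence (weight exceeds 76).
    (e): 80 > 76 [met]
  All elements met at the final stage.
Every stage carried; the claimant prevails.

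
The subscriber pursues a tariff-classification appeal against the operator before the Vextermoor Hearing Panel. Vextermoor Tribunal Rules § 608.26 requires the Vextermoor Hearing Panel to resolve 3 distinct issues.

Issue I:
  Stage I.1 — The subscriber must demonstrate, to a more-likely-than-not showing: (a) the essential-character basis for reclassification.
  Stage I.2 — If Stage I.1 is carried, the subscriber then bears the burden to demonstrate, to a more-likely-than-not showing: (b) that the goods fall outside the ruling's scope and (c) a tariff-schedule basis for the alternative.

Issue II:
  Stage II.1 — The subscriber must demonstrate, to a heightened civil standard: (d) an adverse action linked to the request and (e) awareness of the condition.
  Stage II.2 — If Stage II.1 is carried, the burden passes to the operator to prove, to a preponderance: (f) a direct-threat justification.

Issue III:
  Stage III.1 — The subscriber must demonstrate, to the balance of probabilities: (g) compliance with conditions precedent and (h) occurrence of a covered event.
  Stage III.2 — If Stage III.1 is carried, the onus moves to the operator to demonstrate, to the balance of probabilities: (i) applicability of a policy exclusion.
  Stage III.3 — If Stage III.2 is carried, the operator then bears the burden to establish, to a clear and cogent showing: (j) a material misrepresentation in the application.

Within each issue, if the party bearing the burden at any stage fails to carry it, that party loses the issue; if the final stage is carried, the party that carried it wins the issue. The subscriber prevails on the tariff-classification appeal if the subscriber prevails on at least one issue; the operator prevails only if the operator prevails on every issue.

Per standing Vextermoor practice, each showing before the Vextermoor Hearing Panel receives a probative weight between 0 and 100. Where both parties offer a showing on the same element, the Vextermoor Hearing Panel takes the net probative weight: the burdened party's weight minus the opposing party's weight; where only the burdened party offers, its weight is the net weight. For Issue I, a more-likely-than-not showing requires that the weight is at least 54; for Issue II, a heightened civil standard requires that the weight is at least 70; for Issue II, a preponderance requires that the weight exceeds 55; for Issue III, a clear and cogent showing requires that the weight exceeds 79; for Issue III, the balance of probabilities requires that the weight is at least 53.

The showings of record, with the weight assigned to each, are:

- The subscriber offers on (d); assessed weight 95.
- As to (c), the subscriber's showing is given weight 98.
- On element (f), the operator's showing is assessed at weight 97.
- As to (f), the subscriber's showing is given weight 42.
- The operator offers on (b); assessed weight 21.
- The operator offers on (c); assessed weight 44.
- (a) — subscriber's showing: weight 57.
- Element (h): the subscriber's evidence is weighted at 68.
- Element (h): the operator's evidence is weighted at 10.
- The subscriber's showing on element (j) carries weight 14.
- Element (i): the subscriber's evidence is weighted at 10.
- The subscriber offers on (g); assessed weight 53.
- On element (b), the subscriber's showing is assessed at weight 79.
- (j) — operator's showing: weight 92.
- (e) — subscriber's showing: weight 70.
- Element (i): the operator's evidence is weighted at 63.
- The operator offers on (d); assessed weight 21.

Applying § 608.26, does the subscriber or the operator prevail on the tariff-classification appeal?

— Issue I —
Stage I.1 (subscriber, a more-likely-than-not showing, weight is at least 54): (a) 57 ≥ 54 — meets.
  Stage I.1 carried; the burden remains with the subscriber.
Stage I.2 (subscriber, a more-likely-than-not showing, weight is at least 54): (b) net 79−21=58 ≥ 54 — meets; (c) net 98−44=54 ≥ 54 — meets.
  All elements met at the final stage.
All stages carried — the subscriber prevails on this issue.
— Issue II —
At Stage II.1 the subscriber must meet a heightened civil standard (weight is at least 70): on (d) the weight is 95 less the opposing 21 gives net 74, which does reach 70, so (d) meets the standard; on (e) the weight is 70, which does reach 70, so (e) meets the standard.
  Stage II.1 carried; the burden shifts to the operator.
At Stage II.2 the operator must meet a preponderance (weight exceeds 55): on (f) the weight is 97 less the opposing 42 gives net 55, ≤ 55, so (f) does not meet the standard.
  The operator does not carry Stage II.2.
The analysis ends at Stage II.2; the subscriber prevails on this issue.
— Issue III —
Stage III.1 — burden on subscriber; standard: the balance of probabilities (weight is at least 53).
    (g): 53 ≥ 53 [met]
    (h): 68 − 10 = 58 ≥ 53 [met]
  Stage III.1 is satisfied; the onus moves to the operator.
Stage III.2 — burden on operator; standard: the balance of probabilities (weight is at least 53).
    (i): 63 − 10 = 53 ≥ 53 [met]
  Stage III.2 is satisfied; the operator continues to bear the burden.
Stage III.3 — burden on operator; standard: a clear and cogent showing (weight exceeds 79).
    (j): 92 − 14 = 78 ≤ 79 [not met]
  Stage III.3 not carried; the operator fails its burden.
The analysis ends at Stage III.3; the subscriber prevails on this issue.
Per-issue: Issue I → subscriber; Issue II → subscriber; Issue III → subscriber. The subscriber must prevail on at least one issue; overall, the subscriber prevails.

subscriber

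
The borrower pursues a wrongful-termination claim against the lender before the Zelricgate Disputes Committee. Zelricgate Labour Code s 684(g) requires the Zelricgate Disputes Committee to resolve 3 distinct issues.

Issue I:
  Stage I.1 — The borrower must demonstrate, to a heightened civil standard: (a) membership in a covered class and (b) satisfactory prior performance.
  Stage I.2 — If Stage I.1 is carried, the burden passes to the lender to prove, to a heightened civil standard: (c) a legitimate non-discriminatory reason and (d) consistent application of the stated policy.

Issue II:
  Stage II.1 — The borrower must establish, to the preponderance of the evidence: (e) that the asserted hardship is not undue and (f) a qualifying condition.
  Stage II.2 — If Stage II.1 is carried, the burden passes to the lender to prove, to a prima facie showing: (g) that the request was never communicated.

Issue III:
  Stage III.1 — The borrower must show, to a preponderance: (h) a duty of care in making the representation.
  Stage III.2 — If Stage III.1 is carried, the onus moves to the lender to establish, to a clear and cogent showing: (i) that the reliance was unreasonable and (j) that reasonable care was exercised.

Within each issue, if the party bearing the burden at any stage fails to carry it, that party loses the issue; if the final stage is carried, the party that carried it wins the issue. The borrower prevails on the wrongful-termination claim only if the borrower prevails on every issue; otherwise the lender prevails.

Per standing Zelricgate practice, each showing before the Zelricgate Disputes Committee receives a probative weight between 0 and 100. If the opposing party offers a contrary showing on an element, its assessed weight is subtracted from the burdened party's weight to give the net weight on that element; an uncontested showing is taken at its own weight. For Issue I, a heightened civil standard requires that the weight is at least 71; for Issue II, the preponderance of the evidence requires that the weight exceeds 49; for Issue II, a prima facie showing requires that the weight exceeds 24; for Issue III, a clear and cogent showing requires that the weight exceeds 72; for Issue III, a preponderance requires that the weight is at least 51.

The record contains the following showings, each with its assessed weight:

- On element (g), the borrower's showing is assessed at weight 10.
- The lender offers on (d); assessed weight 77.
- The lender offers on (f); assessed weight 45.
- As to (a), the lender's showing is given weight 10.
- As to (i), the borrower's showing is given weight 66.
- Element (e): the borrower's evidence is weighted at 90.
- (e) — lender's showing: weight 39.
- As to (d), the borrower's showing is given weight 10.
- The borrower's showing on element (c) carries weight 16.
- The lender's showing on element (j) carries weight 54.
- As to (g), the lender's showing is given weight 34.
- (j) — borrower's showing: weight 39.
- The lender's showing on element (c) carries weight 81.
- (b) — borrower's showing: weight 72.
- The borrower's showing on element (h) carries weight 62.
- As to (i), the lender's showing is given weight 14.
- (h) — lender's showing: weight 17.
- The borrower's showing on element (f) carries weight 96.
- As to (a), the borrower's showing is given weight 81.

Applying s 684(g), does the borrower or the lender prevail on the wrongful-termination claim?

— Issue I —
At Stage I.1 the borrower must meet a heightened civil standard (weight is at least 71): on (a) the weight is 81 less the opposing 10 gives net 71, which does reach 71, so (a) meets the standard; on (b) the weight is 72, ≥ 71, so (b) meets the standard.
  All elements met. The burden passes to the lender.
At Stage I.2 the lender must meet a heightened civil standard (weight is at least 71): on (c) the weight is 81 less the opposing 16 gives net 65, which does not reach 71, so (c) does not meet the standard; on (d) the weight is 77 less the opposing 10 gives net 67, which does not reach 71, so (d) does not meet the standard.
  The lender does not carry Stage I.2.
The analysis ends at Stage I.2; the borrower prevails on this issue.
— Issue II —
Stage II.1 — burden on borrower; standard: the preponderance of the evidence (weight exceeds 49).
    (e): 90 − 39 = 51 > 49 [met]
    (f): 96 − 45 = 51 > 49 [met]
  Stage II.1 is satisfied; the onus moves to the lender.
Stage II.2 — burden on lender; standard: a prima facie showing (weight exceeds 24).
    (g): 34 − 10 = 24 ≤ 24 [not met]
  Not every element is met, so the lender fails to carry Stage II.2.
The borrower prevails on this issue.
— Issue III —
Stage III.1 — burden on borrower; standard: a preponderance (weight is at least 51).
    (h): 62 − 17 = 45 < 51 [not met]
  Stage III.1 not carried; the borrower fails its burden.
The lender prevails on this issue.
Per-issue: Issue I → borrower; Issue II → borrower; Issue III → lender. The borrower must prevail on every issue; overall, the lender prevails.

lender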